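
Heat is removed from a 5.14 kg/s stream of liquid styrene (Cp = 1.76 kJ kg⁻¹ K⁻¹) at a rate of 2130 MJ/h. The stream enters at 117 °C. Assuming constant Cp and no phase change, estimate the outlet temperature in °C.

Q = 2130 MJ/h = 591.67 kJ/s
ΔT = Q/(ṁ·Cp) = 591.67/(5.14×1.76) = 65.404 K
T_out = 117 − 65.404 = 51.596 °C

T_out = 51.6 °C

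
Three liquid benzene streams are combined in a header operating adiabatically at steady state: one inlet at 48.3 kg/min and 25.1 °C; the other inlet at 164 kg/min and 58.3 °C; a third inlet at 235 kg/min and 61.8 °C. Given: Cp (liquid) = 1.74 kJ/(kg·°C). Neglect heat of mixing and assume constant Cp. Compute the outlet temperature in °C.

T_out = 56.6 °C

Energy balance with Q = 0: Σ ṁᵢCp,ᵢ(T_out − Tᵢ) = 0
Σ ṁᵢCp,ᵢTᵢ = 48.3×1.74×25.1 + 164×1.74×58.3 + 235×1.74×61.8 = 44016
Σ ṁᵢCp,ᵢ = 48.3×1.74 + 164×1.74 + 235×1.74 = 778.3
T_out = 44016 / 778.3 = 56.554 °C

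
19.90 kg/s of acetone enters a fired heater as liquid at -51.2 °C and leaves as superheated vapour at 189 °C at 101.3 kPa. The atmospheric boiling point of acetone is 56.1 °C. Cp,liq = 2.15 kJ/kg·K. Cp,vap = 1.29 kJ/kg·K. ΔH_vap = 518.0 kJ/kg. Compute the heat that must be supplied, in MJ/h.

Q = 65900 MJ/h

liquid -51.2→56.1 °C: 230.7 kJ/kg
vaporisation at 56.1 °C: 518 kJ/kg
vapour 56.1→189 °C: 171.44 kJ/kg
Δh = 230.7 + 518 + 171.44 = 920.14 kJ/kg
Q = ṁ·Δh = 19.90 kg/s × 920.14 kJ/kg = 18311 kJ/s
|Q| = 18311 kW = 65919 MJ/h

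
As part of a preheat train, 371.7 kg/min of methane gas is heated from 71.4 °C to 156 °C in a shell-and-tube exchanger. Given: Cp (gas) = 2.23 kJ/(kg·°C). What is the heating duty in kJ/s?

Q = ṁ·Cp·ΔT = 371.7 × 2.23 × (156 − 71.4) = 70124 kJ/min
Converting: 70124 / 60 s = 1168.7 kW

Q = 1170 kJ/s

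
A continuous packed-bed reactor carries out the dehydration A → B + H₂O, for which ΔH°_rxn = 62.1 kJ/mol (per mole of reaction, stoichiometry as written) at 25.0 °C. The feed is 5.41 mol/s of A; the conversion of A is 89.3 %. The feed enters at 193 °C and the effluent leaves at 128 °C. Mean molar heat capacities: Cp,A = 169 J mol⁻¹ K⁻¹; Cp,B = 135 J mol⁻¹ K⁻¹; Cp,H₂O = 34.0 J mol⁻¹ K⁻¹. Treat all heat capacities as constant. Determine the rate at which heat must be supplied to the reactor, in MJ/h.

Extent of reaction ξ = 0.893 × 5.41 = 4.8311 mol/s
Reaction term: ξ·ΔH°_rxn = 4.8311 × 62.1 = 300.01 kJ/s
Sensible, feed 193→25 °C: -153.6 kJ/s
Outlet flows (mol/s): A 0.57887, B 4.8311, H₂O 4.8311
Sensible, products 25→128 °C: 94.172 kJ/s
Q = ΔH = 240.58 kJ/s = 240.58 kW
Heat supplied = 866.1 MJ/h

Q_in = 866 MJ/h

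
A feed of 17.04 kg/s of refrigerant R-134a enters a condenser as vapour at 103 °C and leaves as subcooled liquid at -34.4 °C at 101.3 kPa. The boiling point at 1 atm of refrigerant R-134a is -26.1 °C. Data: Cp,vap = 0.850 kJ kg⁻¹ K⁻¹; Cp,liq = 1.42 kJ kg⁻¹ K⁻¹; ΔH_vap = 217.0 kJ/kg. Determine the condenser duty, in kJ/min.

vapour 103→-26.1 °C: -109.73 kJ/kg
condensation at -26.1 °C: -217 kJ/kg
liquid -26.1→-34.4 °C: -11.786 kJ/kg
Δh = -109.73 + -217 + -11.786 = -338.52 kJ/kg
Q = ṁ·Δh = 17.04 kg/s × -338.52 kJ/kg = -5768.4 kJ/s
|Q| = 5768.4 kW = 346100 kJ/min

Q_c = 346000 kJ/min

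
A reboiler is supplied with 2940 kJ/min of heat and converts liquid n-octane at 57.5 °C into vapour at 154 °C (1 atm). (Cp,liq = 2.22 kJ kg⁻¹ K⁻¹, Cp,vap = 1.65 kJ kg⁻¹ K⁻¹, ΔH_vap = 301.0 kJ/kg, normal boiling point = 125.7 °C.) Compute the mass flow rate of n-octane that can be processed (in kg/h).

Δh = 2.22×(125.7−57.5) + 301.0 + 1.65×(154−125.7) = 499.1 kJ/kg
Q = 2940 kJ/min = 49 kJ/s = 176400 kJ/h
ṁ = Q/Δh = 176400 / 499.1 = 353.44 kg/h

ṁ = 353 kg/h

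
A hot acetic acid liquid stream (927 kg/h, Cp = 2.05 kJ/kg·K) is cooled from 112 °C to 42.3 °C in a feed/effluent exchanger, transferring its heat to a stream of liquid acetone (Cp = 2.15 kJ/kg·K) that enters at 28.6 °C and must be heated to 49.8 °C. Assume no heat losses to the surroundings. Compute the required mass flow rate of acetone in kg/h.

ṁ_c = 2910 kg/h

Heat released by hot stream: Q = 927 × 2.05 × (112 − 42.3) = 132450 kJ/h
Energy balance on cold side (adiabatic exchanger): Q = ṁ_c·Cp_c·(T_c,out − T_c,in)
ṁ_c = 132450 / [2.15 × (49.8 − 28.6)] = 2906 kg/h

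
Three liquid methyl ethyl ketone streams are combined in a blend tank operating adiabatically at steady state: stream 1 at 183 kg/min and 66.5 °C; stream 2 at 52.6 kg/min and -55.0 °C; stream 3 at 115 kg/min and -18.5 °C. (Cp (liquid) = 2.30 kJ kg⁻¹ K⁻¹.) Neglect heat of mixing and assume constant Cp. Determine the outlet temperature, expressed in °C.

Adiabatic, steady state ⇒ Σ ṁᵢCp,ᵢ(T_out − Tᵢ) = 0
Σ ṁᵢCp,ᵢTᵢ = 183×2.30×66.5 + 52.6×2.30×-55.0 + 115×2.30×-18.5 = 16443
Σ ṁᵢCp,ᵢ = 183×2.30 + 52.6×2.30 + 115×2.30 = 806.38
T_out = 16443 / 806.38 = 20.391 °C

T_out = 20.4 °C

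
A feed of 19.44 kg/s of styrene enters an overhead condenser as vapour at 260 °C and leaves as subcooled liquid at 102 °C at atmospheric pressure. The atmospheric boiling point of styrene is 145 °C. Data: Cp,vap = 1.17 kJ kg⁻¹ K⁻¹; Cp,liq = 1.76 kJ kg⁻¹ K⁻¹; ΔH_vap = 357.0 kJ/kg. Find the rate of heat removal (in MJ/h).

vapour 260→145 °C: -134.55 kJ/kg
condensation at 145 °C: -357 kJ/kg
liquid 145→102 °C: -75.68 kJ/kg
Δh = -134.55 + -357 + -75.68 = -567.23 kJ/kg
Q = ṁ·Δh = 19.44 kg/s × -567.23 kJ/kg = -11027 kJ/s
|Q| = 11027 kW = 39697 MJ/h

Q_c = 39700 MJ/h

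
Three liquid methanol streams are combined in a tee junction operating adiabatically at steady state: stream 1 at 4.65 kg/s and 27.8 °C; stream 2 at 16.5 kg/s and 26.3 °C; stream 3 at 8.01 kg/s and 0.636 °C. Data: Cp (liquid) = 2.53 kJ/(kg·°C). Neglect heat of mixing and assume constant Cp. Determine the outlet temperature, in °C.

T_out = 19.5 °C

Energy balance with Q = 0: Σ ṁᵢCp,ᵢ(T_out − Tᵢ) = 0
Σ ṁᵢCp,ᵢTᵢ = 4.65×2.53×27.8 + 16.5×2.53×26.3 + 8.01×2.53×0.636 = 1437.8
Σ ṁᵢCp,ᵢ = 4.65×2.53 + 16.5×2.53 + 8.01×2.53 = 73.775
T_out = 1437.8 / 73.775 = 19.49 °C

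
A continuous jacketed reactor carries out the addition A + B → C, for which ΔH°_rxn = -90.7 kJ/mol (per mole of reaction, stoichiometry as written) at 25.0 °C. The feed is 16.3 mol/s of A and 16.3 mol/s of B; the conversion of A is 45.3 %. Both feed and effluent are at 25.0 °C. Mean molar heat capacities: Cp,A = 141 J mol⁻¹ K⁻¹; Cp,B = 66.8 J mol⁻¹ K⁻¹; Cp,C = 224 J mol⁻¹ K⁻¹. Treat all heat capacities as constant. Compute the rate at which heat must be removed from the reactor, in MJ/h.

Q_out = 2410 MJ/h

Extent of reaction ξ = 0.453 × 16.3 = 7.3839 mol/s
Reaction term: ξ·ΔH°_rxn = 7.3839 × -90.7 = -669.72 kJ/s
Q = ΔH = -669.72 kJ/s = -669.72 kW
Heat removed = 2411 MJ/h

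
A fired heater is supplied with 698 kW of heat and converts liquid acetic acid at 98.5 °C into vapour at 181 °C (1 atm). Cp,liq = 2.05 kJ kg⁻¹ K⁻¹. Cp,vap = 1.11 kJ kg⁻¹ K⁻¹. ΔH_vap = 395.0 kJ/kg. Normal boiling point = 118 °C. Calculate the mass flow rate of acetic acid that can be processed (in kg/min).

Δh = 2.05×(118−98.5) + 395.0 + 1.11×(181−118) = 504.91 kJ/kg
Q = 698 kW = 698 kJ/s = 41880 kJ/min
ṁ = Q/Δh = 41880 / 504.91 = 82.946 kg/min

ṁ = 82.9 kg/min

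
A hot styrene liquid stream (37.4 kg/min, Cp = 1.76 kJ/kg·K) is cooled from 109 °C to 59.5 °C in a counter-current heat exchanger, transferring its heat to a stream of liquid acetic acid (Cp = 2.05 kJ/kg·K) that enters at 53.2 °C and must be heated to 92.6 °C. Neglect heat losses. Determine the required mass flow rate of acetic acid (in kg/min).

Heat released by hot stream: Q = 37.4 × 1.76 × (109 − 59.5) = 3258.3 kJ/min
Energy balance on cold side (adiabatic exchanger): Q = ṁ_c·Cp_c·(T_c,out − T_c,in)
ṁ_c = 3258.3 / [2.05 × (92.6 − 53.2)] = 40.34 kg/min

ṁ_c = 40.3 kg/min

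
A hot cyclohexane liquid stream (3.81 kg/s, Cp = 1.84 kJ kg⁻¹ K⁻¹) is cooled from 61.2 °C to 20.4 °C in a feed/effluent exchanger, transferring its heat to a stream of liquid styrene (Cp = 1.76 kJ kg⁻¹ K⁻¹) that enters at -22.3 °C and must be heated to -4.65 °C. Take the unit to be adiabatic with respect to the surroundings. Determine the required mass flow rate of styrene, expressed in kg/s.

Heat released by hot stream: Q = 3.81 × 1.84 × (61.2 − 20.4) = 286.02 kJ/s
Energy balance on cold side (adiabatic exchanger): Q = ṁ_c·Cp_c·(T_c,out − T_c,in)
ṁ_c = 286.02 / [1.76 × (-4.65 − -22.3)] = 9.2076 kg/s

ṁ_c = 9.21 kg/s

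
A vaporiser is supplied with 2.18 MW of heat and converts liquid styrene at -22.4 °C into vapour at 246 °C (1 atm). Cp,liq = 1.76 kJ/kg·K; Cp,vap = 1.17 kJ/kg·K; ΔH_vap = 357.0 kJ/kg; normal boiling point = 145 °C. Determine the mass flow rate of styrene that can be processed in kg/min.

ṁ = 170 kg/min

Δh = 1.76×(145−-22.4) + 357.0 + 1.17×(246−145) = 769.79 kJ/kg
Q = 2.18 MW = 2180 kJ/s = 130800 kJ/min
ṁ = Q/Δh = 130800 / 769.79 = 169.92 kg/min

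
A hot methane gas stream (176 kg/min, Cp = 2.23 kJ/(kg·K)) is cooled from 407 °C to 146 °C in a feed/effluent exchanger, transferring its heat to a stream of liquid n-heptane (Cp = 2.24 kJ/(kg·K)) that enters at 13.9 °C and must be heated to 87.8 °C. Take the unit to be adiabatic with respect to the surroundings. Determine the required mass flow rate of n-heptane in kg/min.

ṁ_c = 619 kg/min

Heat released by hot stream: Q = 176 × 2.23 × (407 − 146) = 102440 kJ/min
Energy balance on cold side (adiabatic exchanger): Q = ṁ_c·Cp_c·(T_c,out − T_c,in)
ṁ_c = 102440 / [2.24 × (87.8 − 13.9)] = 618.82 kg/min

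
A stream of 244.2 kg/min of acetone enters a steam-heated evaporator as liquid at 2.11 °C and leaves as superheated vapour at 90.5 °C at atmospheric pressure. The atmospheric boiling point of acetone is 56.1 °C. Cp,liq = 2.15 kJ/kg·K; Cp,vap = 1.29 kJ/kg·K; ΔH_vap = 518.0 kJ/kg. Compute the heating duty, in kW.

Q = 2760 kW

liquid 2.11→56.1 °C: 116.08 kJ/kg
vaporisation at 56.1 °C: 518 kJ/kg
vapour 56.1→90.5 °C: 44.376 kJ/kg
Δh = 116.08 + 518 + 44.376 = 678.45 kJ/kg
Q = ṁ·Δh = 244.2 kg/min × 678.45 kJ/kg = 165680 kJ/min
|Q| = 2761.3 kW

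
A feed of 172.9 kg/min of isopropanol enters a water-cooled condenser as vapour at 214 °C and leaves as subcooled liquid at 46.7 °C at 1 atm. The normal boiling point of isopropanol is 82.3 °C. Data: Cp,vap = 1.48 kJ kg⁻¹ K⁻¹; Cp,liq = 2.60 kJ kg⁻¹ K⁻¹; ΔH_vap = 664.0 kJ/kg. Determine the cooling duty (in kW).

Q_c = 2740 kW

vapour 214→82.3 °C: -194.92 kJ/kg
condensation at 82.3 °C: -664 kJ/kg
liquid 82.3→46.7 °C: -92.56 kJ/kg
Δh = -194.92 + -664 + -92.56 = -951.48 kJ/kg
Q = ṁ·Δh = 172.9 kg/min × -951.48 kJ/kg = -164510 kJ/min
|Q| = 2741.8 kW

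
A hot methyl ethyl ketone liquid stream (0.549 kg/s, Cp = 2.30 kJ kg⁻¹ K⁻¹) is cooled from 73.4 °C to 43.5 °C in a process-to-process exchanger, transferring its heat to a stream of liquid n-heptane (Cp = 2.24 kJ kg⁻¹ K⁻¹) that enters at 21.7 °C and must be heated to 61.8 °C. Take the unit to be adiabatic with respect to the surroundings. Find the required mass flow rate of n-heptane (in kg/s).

ṁ_c = 0.420 kg/s

Heat released by hot stream: Q = 0.549 × 2.30 × (73.4 − 43.5) = 37.755 kJ/s
Energy balance on cold side (adiabatic exchanger): Q = ṁ_c·Cp_c·(T_c,out − T_c,in)
ṁ_c = 37.755 / [2.24 × (61.8 − 21.7)] = 0.42032 kg/s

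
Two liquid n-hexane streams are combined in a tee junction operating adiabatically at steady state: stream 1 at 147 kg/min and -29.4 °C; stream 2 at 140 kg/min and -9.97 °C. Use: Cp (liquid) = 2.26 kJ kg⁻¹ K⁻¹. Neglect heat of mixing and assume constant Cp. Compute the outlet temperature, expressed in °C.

Adiabatic, steady state ⇒ Σ ṁᵢCp,ᵢ(T_out − Tᵢ) = 0
Σ ṁᵢCp,ᵢTᵢ = 147×2.26×-29.4 + 140×2.26×-9.97 = -12922
Σ ṁᵢCp,ᵢ = 147×2.26 + 140×2.26 = 648.62
T_out = -12922 / 648.62 = -19.922 °C

T_out = -19.9 °C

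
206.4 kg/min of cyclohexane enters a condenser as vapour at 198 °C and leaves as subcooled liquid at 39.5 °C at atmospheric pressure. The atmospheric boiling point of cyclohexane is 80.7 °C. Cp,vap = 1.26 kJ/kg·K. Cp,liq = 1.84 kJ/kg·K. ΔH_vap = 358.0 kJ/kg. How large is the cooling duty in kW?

vapour 198→80.7 °C: -147.8 kJ/kg
condensation at 80.7 °C: -358 kJ/kg
liquid 80.7→39.5 °C: -75.808 kJ/kg
Δh = -147.8 + -358 + -75.808 = -581.61 kJ/kg
Q = ṁ·Δh = 206.4 kg/min × -581.61 kJ/kg = -120040 kJ/min
|Q| = 2000.7 kW

Q_c = 2000 kW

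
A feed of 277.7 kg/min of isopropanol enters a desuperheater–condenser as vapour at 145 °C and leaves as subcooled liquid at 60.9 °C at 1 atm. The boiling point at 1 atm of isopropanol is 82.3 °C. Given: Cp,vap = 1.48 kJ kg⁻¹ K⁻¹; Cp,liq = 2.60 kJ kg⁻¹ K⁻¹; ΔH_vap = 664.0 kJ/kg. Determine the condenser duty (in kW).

Q_c = 3760 kW

vapour 145→82.3 °C: -92.796 kJ/kg
condensation at 82.3 °C: -664 kJ/kg
liquid 82.3→60.9 °C: -55.64 kJ/kg
Δh = -92.796 + -664 + -55.64 = -812.44 kJ/kg
Q = ṁ·Δh = 277.7 kg/min × -812.44 kJ/kg = -225610 kJ/min
|Q| = 3760.2 kW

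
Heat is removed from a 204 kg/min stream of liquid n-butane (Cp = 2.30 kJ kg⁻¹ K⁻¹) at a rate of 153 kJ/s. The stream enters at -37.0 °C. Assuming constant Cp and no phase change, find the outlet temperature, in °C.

T_out = -56.6 °C

Q = 153 kJ/s = 9180 kJ/min
ΔT = Q/(ṁ·Cp) = 9180/(204×2.30) = 19.565 K
T_out = -37.0 − 19.565 = -56.565 °C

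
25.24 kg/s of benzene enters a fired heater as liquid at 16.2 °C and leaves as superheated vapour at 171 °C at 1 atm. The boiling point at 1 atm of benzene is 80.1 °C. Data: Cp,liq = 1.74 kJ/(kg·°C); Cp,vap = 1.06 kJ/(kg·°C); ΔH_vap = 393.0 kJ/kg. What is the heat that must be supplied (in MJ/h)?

Q = 54600 MJ/h

liquid 16.2→80.1 °C: 111.19 kJ/kg
vaporisation at 80.1 °C: 393 kJ/kg
vapour 80.1→171 °C: 96.354 kJ/kg
Δh = 111.19 + 393 + 96.354 = 600.54 kJ/kg
Q = ṁ·Δh = 25.24 kg/s × 600.54 kJ/kg = 15158 kJ/s
|Q| = 15158 kW = 54567 MJ/h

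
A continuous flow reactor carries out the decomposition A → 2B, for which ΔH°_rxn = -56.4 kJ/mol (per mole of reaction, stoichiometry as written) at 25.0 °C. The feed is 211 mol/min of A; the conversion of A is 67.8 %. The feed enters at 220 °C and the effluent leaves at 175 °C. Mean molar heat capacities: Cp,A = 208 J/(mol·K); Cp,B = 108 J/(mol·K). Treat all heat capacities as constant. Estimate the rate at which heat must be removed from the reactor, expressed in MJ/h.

Extent of reaction ξ = 0.678 × 211 = 143.06 mol/min
Reaction term: ξ·ΔH°_rxn = 143.06 × -56.4 = -8068.5 kJ/min
Sensible, feed 220→25 °C: -8558.2 kJ/min
Outlet flows (mol/min): A 67.942, B 286.12
Sensible, products 25→175 °C: 6754.9 kJ/min
Q = ΔH = -9871.8 kJ/min = -164.53 kW
Heat removed = 592.31 MJ/h

Q_out = 592 MJ/h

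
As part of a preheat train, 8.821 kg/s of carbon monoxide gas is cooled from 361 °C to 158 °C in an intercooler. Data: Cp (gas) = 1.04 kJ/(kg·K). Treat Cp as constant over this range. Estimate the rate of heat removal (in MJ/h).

Q = ṁ·Cp·ΔT = 8.821 × 1.04 × (158 − 361) = -1862.3 kJ/s
Cooling duty = 6704.2 MJ/h

Q_c = 6700 MJ/h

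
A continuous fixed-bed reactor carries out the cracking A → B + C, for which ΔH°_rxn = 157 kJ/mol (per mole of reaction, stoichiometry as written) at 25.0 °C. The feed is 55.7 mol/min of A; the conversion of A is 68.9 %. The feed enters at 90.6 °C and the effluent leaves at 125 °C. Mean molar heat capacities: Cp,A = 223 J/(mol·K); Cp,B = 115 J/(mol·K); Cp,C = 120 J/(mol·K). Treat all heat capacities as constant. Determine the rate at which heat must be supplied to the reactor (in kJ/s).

Extent of reaction ξ = 0.689 × 55.7 = 38.377 mol/min
Reaction term: ξ·ΔH°_rxn = 38.377 × 157 = 6025.2 kJ/min
Sensible, feed 90.6→25 °C: -814.82 kJ/min
Outlet flows (mol/min): A 17.323, B 38.377, C 38.377
Sensible, products 25→125 °C: 1288.2 kJ/min
Q = ΔH = 6498.6 kJ/min = 108.31 kW
Heat supplied = 108.31 kJ/s

Q_in = 108 kJ/s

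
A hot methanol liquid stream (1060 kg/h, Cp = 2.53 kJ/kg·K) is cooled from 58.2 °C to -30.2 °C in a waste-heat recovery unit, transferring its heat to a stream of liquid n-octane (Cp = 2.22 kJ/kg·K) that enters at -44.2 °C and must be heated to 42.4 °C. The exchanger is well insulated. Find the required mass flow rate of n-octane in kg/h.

Heat released by hot stream: Q = 1060 × 2.53 × (58.2 − -30.2) = 237070 kJ/h
Energy balance on cold side (adiabatic exchanger): Q = ṁ_c·Cp_c·(T_c,out − T_c,in)
ṁ_c = 237070 / [2.22 × (42.4 − -44.2)] = 1233.1 kg/h

ṁ_c = 1230 kg/h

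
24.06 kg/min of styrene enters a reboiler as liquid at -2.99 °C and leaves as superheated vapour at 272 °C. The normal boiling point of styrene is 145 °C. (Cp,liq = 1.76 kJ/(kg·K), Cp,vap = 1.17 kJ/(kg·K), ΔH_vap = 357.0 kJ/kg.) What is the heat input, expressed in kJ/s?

Q = 307 kJ/s

liquid -2.99→145 °C: 260.46 kJ/kg
vaporisation at 145 °C: 357 kJ/kg
vapour 145→272 °C: 148.59 kJ/kg
Δh = 260.46 + 357 + 148.59 = 766.05 kJ/kg
Q = ṁ·Δh = 24.06 kg/min × 766.05 kJ/kg = 18431 kJ/min
|Q| = 307.19 kW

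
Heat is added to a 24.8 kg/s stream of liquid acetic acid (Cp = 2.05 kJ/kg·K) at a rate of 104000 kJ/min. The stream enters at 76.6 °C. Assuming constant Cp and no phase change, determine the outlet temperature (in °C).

Q = 104000 kJ/min = 1733.3 kJ/s
ΔT = Q/(ṁ·Cp) = 1733.3/(24.8×2.05) = 34.094 K
T_out = 76.6 + 34.094 = 110.69 °C

T_out = 111 °C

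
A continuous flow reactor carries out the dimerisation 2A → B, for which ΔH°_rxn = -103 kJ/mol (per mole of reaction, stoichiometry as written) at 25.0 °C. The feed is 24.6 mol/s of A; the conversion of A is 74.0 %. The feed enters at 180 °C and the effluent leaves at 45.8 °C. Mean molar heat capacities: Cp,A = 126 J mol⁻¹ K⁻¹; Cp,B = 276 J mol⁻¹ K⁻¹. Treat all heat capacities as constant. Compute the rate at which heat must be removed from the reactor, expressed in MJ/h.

Extent of reaction ξ = 0.740 × 24.6 / 2 = 9.102 mol/s
Reaction term: ξ·ΔH°_rxn = 9.102 × -103 = -937.51 kJ/s
Sensible, feed 180→25 °C: -480.44 kJ/s
Outlet flows (mol/s): A 6.396, B 9.102
Sensible, products 25→45.8 °C: 69.015 kJ/s
Q = ΔH = -1348.9 kJ/s = -1348.9 kW
Heat removed = 4856.1 MJ/h

Q_out = 4860 MJ/h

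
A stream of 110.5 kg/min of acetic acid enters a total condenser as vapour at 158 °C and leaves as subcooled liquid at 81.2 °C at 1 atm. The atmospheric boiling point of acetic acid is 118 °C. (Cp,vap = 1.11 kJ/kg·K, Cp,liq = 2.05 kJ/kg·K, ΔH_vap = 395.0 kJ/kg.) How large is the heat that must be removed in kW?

Q_c = 948 kW

vapour 158→118 °C: -44.4 kJ/kg
condensation at 118 °C: -395 kJ/kg
liquid 118→81.2 °C: -75.44 kJ/kg
Δh = -44.4 + -395 + -75.44 = -514.84 kJ/kg
Q = ṁ·Δh = 110.5 kg/min × -514.84 kJ/kg = -56890 kJ/min
|Q| = 948.16 kW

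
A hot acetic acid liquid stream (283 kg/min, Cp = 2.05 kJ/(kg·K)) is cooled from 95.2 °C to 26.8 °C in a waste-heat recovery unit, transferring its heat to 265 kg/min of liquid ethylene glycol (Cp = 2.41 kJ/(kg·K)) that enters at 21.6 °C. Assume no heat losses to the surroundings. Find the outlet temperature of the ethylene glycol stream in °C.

Heat released by hot stream: Q = 283 × 2.05 × (95.2 − 26.8) = 39682 kJ/min
Energy balance on cold side (adiabatic exchanger): Q = ṁ_c·Cp_c·(T_c,out − T_c,in)
T_c,out = 21.6 + 39682/(265 × 2.41) = 83.735 °C

T_c,out = 83.7 °C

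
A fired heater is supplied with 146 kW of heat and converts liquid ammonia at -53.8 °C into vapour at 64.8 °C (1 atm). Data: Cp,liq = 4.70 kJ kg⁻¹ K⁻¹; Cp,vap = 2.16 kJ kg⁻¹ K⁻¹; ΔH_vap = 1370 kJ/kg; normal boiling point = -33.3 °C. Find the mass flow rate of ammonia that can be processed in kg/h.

Δh = 4.70×(-33.3−-53.8) + 1370 + 2.16×(64.8−-33.3) = 1678.2 kJ/kg
Q = 146 kW = 146 kJ/s = 525600 kJ/h
ṁ = Q/Δh = 525600 / 1678.2 = 313.18 kg/h

ṁ = 313 kg/h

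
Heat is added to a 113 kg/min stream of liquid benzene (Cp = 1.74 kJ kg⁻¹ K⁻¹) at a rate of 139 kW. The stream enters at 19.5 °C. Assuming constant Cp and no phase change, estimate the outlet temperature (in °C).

T_out = 61.9 °C

Q = 139 kW = 8340 kJ/min
ΔT = Q/(ṁ·Cp) = 8340/(113×1.74) = 42.417 K
T_out = 19.5 + 42.417 = 61.917 °C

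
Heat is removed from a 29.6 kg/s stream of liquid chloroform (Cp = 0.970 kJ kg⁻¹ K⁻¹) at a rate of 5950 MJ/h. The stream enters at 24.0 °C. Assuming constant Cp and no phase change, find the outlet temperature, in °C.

Q = 5950 MJ/h = 1652.8 kJ/s
ΔT = Q/(ṁ·Cp) = 1652.8/(29.6×0.970) = 57.564 K
T_out = 24.0 − 57.564 = -33.564 °C

T_out = -33.6 °C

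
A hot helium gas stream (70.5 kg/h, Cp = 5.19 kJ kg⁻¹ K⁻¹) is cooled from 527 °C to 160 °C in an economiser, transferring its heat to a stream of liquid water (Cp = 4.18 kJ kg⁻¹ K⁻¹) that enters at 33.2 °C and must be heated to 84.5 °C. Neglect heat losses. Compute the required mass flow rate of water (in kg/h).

Heat released by hot stream: Q = 70.5 × 5.19 × (527 − 160) = 134280 kJ/h
Energy balance on cold side (adiabatic exchanger): Q = ṁ_c·Cp_c·(T_c,out − T_c,in)
ṁ_c = 134280 / [4.18 × (84.5 − 33.2)] = 626.22 kg/h

ṁ_c = 626 kg/h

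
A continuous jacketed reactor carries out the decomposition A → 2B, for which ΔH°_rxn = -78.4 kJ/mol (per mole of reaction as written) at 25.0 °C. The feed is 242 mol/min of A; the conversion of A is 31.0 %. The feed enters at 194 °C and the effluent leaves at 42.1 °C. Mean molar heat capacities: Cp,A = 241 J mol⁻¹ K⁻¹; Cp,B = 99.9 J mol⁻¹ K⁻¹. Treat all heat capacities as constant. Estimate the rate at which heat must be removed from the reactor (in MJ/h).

Q_out = 888 MJ/h

Extent of reaction ξ = 0.310 × 242 = 75.02 mol/min
Reaction term: ξ·ΔH°_rxn = 75.02 × -78.4 = -5881.6 kJ/min
Sensible, feed 194→25 °C: -9856.4 kJ/min
Outlet flows (mol/min): A 166.98, B 150.04
Sensible, products 25→42.1 °C: 944.45 kJ/min
Q = ΔH = -14794 kJ/min = -246.56 kW
Heat removed = 887.61 MJ/h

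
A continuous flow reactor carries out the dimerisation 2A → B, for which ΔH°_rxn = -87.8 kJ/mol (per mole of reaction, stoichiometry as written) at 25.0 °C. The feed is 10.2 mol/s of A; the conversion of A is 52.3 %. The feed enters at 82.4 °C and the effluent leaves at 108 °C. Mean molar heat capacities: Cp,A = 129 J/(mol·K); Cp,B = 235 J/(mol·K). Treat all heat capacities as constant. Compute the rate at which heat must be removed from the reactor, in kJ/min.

Extent of reaction ξ = 0.523 × 10.2 / 2 = 2.6673 mol/s
Reaction term: ξ·ΔH°_rxn = 2.6673 × -87.8 = -234.19 kJ/s
Sensible, feed 82.4→25 °C: -75.527 kJ/s
Outlet flows (mol/s): A 4.8654, B 2.6673
Sensible, products 25→108 °C: 104.12 kJ/s
Q = ΔH = -205.6 kJ/s = -205.6 kW
Heat removed = 12336 kJ/min

Q_out = 12300 kJ/min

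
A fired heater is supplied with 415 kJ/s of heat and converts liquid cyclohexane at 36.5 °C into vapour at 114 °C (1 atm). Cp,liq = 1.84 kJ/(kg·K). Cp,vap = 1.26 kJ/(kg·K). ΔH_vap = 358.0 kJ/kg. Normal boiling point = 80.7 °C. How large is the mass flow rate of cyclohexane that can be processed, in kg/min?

ṁ = 51.7 kg/min

Δh = 1.84×(80.7−36.5) + 358.0 + 1.26×(114−80.7) = 481.29 kJ/kg
Q = 415 kJ/s = 415 kJ/s = 24900 kJ/min
ṁ = Q/Δh = 24900 / 481.29 = 51.736 kg/min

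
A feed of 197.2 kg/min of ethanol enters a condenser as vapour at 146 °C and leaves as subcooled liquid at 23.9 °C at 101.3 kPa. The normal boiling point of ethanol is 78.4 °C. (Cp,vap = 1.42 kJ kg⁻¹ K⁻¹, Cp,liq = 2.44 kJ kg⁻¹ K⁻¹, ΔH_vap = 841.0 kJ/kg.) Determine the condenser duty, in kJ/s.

Q_c = 3520 kJ/s

vapour 146→78.4 °C: -95.992 kJ/kg
condensation at 78.4 °C: -841 kJ/kg
liquid 78.4→23.9 °C: -132.98 kJ/kg
Δh = -95.992 + -841 + -132.98 = -1070 kJ/kg
Q = ṁ·Δh = 197.2 kg/min × -1070 kJ/kg = -211000 kJ/min
|Q| = 3516.6 kW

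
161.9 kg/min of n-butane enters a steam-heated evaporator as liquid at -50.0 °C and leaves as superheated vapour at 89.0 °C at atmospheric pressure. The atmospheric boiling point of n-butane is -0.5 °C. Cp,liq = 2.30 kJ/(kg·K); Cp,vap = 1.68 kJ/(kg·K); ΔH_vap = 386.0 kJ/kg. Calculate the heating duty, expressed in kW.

Q = 1750 kW

liquid -50.0→-0.5 °C: 113.85 kJ/kg
vaporisation at -0.5 °C: 386 kJ/kg
vapour -0.5→89.0 °C: 150.36 kJ/kg
Δh = 113.85 + 386 + 150.36 = 650.21 kJ/kg
Q = ṁ·Δh = 161.9 kg/min × 650.21 kJ/kg = 105270 kJ/min
|Q| = 1754.5 kW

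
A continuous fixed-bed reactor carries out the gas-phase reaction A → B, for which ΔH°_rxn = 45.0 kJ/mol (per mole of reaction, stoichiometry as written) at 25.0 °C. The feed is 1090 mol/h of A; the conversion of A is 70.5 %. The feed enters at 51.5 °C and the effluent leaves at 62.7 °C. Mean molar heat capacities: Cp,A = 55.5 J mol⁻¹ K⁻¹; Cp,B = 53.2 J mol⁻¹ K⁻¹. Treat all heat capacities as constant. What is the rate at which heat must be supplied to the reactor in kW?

Q_in = 9.78 kW

Extent of reaction ξ = 0.705 × 1090 = 768.45 mol/h
Reaction term: ξ·ΔH°_rxn = 768.45 × 45.0 = 34580 kJ/h
Sensible, feed 51.5→25 °C: -1603.1 kJ/h
Outlet flows (mol/h): A 321.55, B 768.45
Sensible, products 25→62.7 °C: 2214 kJ/h
Q = ΔH = 35191 kJ/h = 9.7753 kW
Heat supplied = 9.7753 kW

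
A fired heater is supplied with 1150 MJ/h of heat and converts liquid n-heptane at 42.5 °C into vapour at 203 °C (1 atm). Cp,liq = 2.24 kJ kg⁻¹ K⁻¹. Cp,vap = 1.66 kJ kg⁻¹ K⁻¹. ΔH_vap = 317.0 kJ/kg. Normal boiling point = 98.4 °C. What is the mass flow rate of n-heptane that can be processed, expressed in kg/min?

ṁ = 31.1 kg/min

Δh = 2.24×(98.4−42.5) + 317.0 + 1.66×(203−98.4) = 615.85 kJ/kg
Q = 1150 MJ/h = 319.44 kJ/s = 19167 kJ/min
ṁ = Q/Δh = 19167 / 615.85 = 31.122 kg/min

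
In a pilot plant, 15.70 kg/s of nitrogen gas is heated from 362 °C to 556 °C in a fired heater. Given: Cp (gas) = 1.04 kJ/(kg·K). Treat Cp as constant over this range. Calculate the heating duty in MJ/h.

Q = 11400 MJ/h

Q = ṁ·Cp·ΔT = 15.70 × 1.04 × (556 − 362) = 3167.6 kJ/s
Heating duty = 11403 MJ/h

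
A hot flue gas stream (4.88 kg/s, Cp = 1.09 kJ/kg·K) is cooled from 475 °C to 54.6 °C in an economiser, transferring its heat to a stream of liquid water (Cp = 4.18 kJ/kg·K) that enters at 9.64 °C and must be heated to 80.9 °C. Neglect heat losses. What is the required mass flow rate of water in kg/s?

ṁ_c = 7.51 kg/s

Heat released by hot stream: Q = 4.88 × 1.09 × (475 − 54.6) = 2236.2 kJ/s
Energy balance on cold side (adiabatic exchanger): Q = ṁ_c·Cp_c·(T_c,out − T_c,in)
ṁ_c = 2236.2 / [4.18 × (80.9 − 9.64)] = 7.5074 kg/s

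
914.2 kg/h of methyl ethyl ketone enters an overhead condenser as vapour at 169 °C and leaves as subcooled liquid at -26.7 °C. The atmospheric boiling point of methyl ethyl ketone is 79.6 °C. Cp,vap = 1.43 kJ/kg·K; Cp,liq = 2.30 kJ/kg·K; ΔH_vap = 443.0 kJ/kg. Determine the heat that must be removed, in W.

vapour 169→79.6 °C: -127.84 kJ/kg
condensation at 79.6 °C: -443 kJ/kg
liquid 79.6→-26.7 °C: -244.49 kJ/kg
Δh = -127.84 + -443 + -244.49 = -815.33 kJ/kg
Q = ṁ·Δh = 914.2 kg/h × -815.33 kJ/kg = -745380 kJ/h
|Q| = 207.05 kW = 207050 W

Q_c = 207000 W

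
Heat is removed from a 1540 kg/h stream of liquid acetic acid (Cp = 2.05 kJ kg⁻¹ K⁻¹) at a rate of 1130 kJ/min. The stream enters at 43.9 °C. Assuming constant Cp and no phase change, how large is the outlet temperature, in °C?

Q = 1130 kJ/min = 67800 kJ/h
ΔT = Q/(ṁ·Cp) = 67800/(1540×2.05) = 21.476 K
T_out = 43.9 − 21.476 = 22.424 °C

T_out = 22.4 °C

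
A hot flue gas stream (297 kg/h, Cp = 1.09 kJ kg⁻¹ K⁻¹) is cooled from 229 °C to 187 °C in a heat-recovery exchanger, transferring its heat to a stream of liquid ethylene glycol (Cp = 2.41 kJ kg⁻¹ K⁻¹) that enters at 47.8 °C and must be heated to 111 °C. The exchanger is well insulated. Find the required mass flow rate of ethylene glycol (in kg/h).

ṁ_c = 89.3 kg/h

Heat released by hot stream: Q = 297 × 1.09 × (229 − 187) = 13597 kJ/h
Energy balance on cold side (adiabatic exchanger): Q = ṁ_c·Cp_c·(T_c,out − T_c,in)
ṁ_c = 13597 / [2.41 × (111 − 47.8)] = 89.268 kg/h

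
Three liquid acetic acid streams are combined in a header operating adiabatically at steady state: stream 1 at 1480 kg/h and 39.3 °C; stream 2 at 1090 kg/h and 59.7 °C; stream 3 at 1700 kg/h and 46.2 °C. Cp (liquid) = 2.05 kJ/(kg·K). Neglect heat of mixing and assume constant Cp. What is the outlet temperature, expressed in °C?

Energy balance with Q = 0: Σ ṁᵢCp,ᵢ(T_out − Tᵢ) = 0
Σ ṁᵢCp,ᵢTᵢ = 1480×2.05×39.3 + 1090×2.05×59.7 + 1700×2.05×46.2 = 413640
Σ ṁᵢCp,ᵢ = 1480×2.05 + 1090×2.05 + 1700×2.05 = 8753.5
T_out = 413640 / 8753.5 = 47.255 °C

T_out = 47.3 °C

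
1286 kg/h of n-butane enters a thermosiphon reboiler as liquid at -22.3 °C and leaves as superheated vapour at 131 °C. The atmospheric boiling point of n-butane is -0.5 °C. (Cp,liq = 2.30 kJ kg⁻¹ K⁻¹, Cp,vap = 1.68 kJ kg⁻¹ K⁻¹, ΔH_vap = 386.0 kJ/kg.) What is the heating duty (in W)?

Q = 235000 W

liquid -22.3→-0.5 °C: 50.14 kJ/kg
vaporisation at -0.5 °C: 386 kJ/kg
vapour -0.5→131 °C: 220.92 kJ/kg
Δh = 50.14 + 386 + 220.92 = 657.06 kJ/kg
Q = ṁ·Δh = 1286 kg/h × 657.06 kJ/kg = 844980 kJ/h
|Q| = 234.72 kW = 234720 W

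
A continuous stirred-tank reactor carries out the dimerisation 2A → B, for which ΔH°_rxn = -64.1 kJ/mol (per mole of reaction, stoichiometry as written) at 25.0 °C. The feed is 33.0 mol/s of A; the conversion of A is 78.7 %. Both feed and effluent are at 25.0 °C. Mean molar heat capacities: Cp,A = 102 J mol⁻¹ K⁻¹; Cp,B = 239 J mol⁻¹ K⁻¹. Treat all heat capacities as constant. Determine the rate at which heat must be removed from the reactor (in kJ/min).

Extent of reaction ξ = 0.787 × 33.0 / 2 = 12.986 mol/s
Reaction term: ξ·ΔH°_rxn = 12.986 × -64.1 = -832.37 kJ/s
Q = ΔH = -832.37 kJ/s = -832.37 kW
Heat removed = 49942 kJ/min

Q_out = 49900 kJ/min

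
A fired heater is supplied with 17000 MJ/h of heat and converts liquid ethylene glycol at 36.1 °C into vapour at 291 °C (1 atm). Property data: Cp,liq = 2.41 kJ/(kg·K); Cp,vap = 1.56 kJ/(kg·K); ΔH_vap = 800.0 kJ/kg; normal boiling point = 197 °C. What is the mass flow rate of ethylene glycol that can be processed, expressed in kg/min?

ṁ = 212 kg/min

Δh = 2.41×(197−36.1) + 800.0 + 1.56×(291−197) = 1334.4 kJ/kg
Q = 17000 MJ/h = 4722.2 kJ/s = 283330 kJ/min
ṁ = Q/Δh = 283330 / 1334.4 = 212.33 kg/min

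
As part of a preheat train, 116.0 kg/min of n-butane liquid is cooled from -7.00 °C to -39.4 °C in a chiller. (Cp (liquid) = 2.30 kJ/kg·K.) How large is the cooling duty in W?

Q_c = 144000 W

Q = ṁ·Cp·ΔT = 116.0 × 2.30 × (-39.4 − -7.00) = -8644.3 kJ/min
Converting: 8644.3 / 60 s = 144.07 kW
Cooling duty = 144070 W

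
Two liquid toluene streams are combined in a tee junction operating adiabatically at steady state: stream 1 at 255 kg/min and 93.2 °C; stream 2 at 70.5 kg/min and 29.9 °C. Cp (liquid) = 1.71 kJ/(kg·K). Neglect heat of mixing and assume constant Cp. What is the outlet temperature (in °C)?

T_out = 79.5 °C

Adiabatic, steady state ⇒ Σ ṁᵢCp,ᵢ(T_out − Tᵢ) = 0
Σ ṁᵢCp,ᵢTᵢ = 255×1.71×93.2 + 70.5×1.71×29.9 = 44244
Σ ṁᵢCp,ᵢ = 255×1.71 + 70.5×1.71 = 556.61
T_out = 44244 / 556.61 = 79.49 °C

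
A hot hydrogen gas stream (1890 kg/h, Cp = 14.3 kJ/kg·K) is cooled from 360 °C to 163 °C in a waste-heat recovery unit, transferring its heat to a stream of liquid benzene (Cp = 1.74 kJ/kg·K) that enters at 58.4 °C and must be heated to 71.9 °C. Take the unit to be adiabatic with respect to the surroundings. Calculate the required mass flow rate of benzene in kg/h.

Heat released by hot stream: Q = 1890 × 14.3 × (360 − 163) = 5.3243e+06 kJ/h
Energy balance on cold side (adiabatic exchanger): Q = ṁ_c·Cp_c·(T_c,out − T_c,in)
ṁ_c = 5.3243e+06 / [1.74 × (71.9 − 58.4)] = 226660 kg/h

ṁ_c = 227000 kg/h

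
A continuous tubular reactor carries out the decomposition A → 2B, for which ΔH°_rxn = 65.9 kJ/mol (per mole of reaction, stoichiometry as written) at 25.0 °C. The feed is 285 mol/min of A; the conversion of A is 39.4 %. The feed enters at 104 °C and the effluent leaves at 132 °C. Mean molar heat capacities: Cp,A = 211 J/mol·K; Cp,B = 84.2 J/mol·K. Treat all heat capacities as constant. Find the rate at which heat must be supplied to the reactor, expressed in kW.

Q_in = 143 kW

Extent of reaction ξ = 0.394 × 285 = 112.29 mol/min
Reaction term: ξ·ΔH°_rxn = 112.29 × 65.9 = 7399.9 kJ/min
Sensible, feed 104→25 °C: -4750.7 kJ/min
Outlet flows (mol/min): A 172.71, B 224.58
Sensible, products 25→132 °C: 5922.6 kJ/min
Q = ΔH = 8571.9 kJ/min = 142.86 kW
Heat supplied = 142.86 kW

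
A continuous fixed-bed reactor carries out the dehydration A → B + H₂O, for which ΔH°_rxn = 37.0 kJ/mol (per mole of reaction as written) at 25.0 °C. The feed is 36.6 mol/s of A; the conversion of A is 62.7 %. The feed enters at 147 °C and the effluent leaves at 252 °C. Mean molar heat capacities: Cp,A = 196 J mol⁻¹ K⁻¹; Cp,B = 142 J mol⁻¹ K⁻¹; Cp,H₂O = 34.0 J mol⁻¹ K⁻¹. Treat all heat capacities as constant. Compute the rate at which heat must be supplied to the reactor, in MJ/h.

Extent of reaction ξ = 0.627 × 36.6 = 22.948 mol/s
Reaction term: ξ·ΔH°_rxn = 22.948 × 37.0 = 849.08 kJ/s
Sensible, feed 147→25 °C: -875.18 kJ/s
Outlet flows (mol/s): A 13.652, B 22.948, H₂O 22.948
Sensible, products 25→252 °C: 1524.2 kJ/s
Q = ΔH = 1498.1 kJ/s = 1498.1 kW
Heat supplied = 5393.3 MJ/h

Q_in = 5390 MJ/h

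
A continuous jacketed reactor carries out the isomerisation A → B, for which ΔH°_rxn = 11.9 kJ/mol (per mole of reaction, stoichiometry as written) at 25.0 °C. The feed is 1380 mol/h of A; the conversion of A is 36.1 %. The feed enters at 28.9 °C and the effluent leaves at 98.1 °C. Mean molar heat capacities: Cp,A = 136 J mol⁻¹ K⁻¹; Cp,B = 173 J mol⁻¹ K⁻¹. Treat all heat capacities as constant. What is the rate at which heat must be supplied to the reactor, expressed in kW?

Q_in = 5.63 kW

Extent of reaction ξ = 0.361 × 1380 = 498.18 mol/h
Reaction term: ξ·ΔH°_rxn = 498.18 × 11.9 = 5928.3 kJ/h
Sensible, feed 28.9→25 °C: -731.95 kJ/h
Outlet flows (mol/h): A 881.82, B 498.18
Sensible, products 25→98.1 °C: 15067 kJ/h
Q = ΔH = 20263 kJ/h = 5.6287 kW
Heat supplied = 5.6287 kW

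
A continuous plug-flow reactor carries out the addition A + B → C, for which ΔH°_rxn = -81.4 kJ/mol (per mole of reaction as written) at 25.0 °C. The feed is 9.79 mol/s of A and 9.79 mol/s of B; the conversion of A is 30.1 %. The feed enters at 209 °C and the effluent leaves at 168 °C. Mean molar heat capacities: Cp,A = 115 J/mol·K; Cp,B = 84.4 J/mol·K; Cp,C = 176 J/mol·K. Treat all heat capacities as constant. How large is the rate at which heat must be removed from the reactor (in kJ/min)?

Extent of reaction ξ = 0.301 × 9.79 = 2.9468 mol/s
Reaction term: ξ·ΔH°_rxn = 2.9468 × -81.4 = -239.87 kJ/s
Sensible, feed 209→25 °C: -359.19 kJ/s
Outlet flows (mol/s): A 6.8432, B 6.8432, C 2.9468
Sensible, products 25→168 °C: 269.29 kJ/s
Q = ΔH = -329.77 kJ/s = -329.77 kW
Heat removed = 19786 kJ/min

Q_out = 19800 kJ/min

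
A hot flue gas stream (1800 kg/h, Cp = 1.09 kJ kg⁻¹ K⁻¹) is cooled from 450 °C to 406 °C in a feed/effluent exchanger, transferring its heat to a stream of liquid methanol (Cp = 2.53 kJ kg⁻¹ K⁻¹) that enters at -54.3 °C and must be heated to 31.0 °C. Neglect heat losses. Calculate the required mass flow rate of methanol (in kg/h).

Heat released by hot stream: Q = 1800 × 1.09 × (450 − 406) = 86328 kJ/h
Energy balance on cold side (adiabatic exchanger): Q = ṁ_c·Cp_c·(T_c,out − T_c,in)
ṁ_c = 86328 / [2.53 × (31.0 − -54.3)] = 400.02 kg/h

ṁ_c = 400 kg/h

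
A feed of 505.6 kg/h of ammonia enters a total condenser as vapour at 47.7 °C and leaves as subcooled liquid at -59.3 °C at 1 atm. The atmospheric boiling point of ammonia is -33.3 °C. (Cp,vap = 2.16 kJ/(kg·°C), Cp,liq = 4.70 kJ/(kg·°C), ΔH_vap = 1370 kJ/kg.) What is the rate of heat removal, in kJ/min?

vapour 47.7→-33.3 °C: -174.96 kJ/kg
condensation at -33.3 °C: -1370 kJ/kg
liquid -33.3→-59.3 °C: -122.2 kJ/kg
Δh = -174.96 + -1370 + -122.2 = -1667.2 kJ/kg
Q = ṁ·Δh = 505.6 kg/h × -1667.2 kJ/kg = -842920 kJ/h
|Q| = 234.14 kW = 14049 kJ/min

Q_c = 14000 kJ/min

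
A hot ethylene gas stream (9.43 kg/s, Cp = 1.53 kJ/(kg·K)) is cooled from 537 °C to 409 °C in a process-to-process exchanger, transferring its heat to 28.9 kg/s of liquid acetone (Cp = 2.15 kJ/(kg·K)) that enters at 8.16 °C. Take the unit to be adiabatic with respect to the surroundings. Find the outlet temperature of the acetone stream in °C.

T_c,out = 37.9 °C

Heat released by hot stream: Q = 9.43 × 1.53 × (537 − 409) = 1846.8 kJ/s
Energy balance on cold side (adiabatic exchanger): Q = ṁ_c·Cp_c·(T_c,out − T_c,in)
T_c,out = 8.16 + 1846.8/(28.9 × 2.15) = 37.882 °C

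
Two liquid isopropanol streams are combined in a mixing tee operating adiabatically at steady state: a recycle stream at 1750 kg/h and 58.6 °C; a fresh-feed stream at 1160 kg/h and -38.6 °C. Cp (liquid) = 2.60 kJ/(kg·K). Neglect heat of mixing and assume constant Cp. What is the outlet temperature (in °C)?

T_out = 19.9 °C

Adiabatic, steady state ⇒ Σ ṁᵢCp,ᵢ(T_out − Tᵢ) = 0
Σ ṁᵢCp,ᵢTᵢ = 1750×2.60×58.6 + 1160×2.60×-38.6 = 150210
Σ ṁᵢCp,ᵢ = 1750×2.60 + 1160×2.60 = 7566
T_out = 150210 / 7566 = 19.854 °C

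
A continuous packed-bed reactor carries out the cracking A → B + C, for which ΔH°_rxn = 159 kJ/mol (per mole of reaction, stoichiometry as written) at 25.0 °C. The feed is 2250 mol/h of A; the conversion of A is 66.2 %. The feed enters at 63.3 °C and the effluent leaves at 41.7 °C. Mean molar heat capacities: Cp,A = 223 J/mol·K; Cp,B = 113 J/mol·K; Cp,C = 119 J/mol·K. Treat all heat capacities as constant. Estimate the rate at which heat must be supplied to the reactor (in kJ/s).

Q_in = 62.8 kJ/s

Extent of reaction ξ = 0.662 × 2250 = 1489.5 mol/h
Reaction term: ξ·ΔH°_rxn = 1489.5 × 159 = 236830 kJ/h
Sensible, feed 63.3→25 °C: -19217 kJ/h
Outlet flows (mol/h): A 760.5, B 1489.5, C 1489.5
Sensible, products 25→41.7 °C: 8603.1 kJ/h
Q = ΔH = 226220 kJ/h = 62.838 kW
Heat supplied = 62.838 kJ/s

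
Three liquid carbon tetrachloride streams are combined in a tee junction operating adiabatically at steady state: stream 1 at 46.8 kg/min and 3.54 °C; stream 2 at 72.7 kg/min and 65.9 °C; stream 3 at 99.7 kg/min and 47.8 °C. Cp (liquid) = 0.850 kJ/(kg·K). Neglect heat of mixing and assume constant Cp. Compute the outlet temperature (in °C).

T_out = 44.4 °C

No heat crosses the boundary, so H_out = H_in.
T_out = Σ ṁᵢCp,ᵢTᵢ / Σ ṁᵢCp,ᵢ
      = 8263.9 / 186.32 = 44.353 °C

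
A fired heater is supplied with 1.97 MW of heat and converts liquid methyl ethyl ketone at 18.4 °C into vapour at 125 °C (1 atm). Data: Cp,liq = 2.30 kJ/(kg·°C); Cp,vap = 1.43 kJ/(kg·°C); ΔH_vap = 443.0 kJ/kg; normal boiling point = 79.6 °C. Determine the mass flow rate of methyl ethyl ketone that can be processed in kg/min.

ṁ = 182 kg/min

Δh = 2.30×(79.6−18.4) + 443.0 + 1.43×(125−79.6) = 648.68 kJ/kg
Q = 1.97 MW = 1970 kJ/s = 118200 kJ/min
ṁ = Q/Δh = 118200 / 648.68 = 182.22 kg/min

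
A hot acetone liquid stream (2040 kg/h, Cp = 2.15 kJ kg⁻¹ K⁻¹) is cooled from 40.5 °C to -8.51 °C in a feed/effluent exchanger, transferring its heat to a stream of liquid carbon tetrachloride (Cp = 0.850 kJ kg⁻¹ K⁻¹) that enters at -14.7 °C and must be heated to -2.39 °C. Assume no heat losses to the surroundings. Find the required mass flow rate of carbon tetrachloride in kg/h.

Heat released by hot stream: Q = 2040 × 2.15 × (40.5 − -8.51) = 214960 kJ/h
Energy balance on cold side (adiabatic exchanger): Q = ṁ_c·Cp_c·(T_c,out − T_c,in)
ṁ_c = 214960 / [0.850 × (-2.39 − -14.7)] = 20544 kg/h

ṁ_c = 20500 kg/h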